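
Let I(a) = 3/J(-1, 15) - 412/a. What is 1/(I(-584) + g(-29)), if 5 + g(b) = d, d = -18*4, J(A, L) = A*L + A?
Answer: -1168/89331 ≈ -0.013075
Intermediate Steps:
J(A, L) = A + A*L
d = -72
g(b) = -77 (g(b) = -5 - 72 = -77)
I(a) = -3/16 - 412/a (I(a) = 3/((-(1 + 15))) - 412/a = 3/((-1*16)) - 412/a = 3/(-16) - 412/a = 3*(-1/16) - 412/a = -3/16 - 412/a)
1/(I(-584) + g(-29)) = 1/((-3/16 - 412/(-584)) - 77) = 1/((-3/16 - 412*(-1/584)) - 77) = 1/((-3/16 + 103/146) - 77) = 1/(605/1168 - 77) = 1/(-89331/1168) = -1168/89331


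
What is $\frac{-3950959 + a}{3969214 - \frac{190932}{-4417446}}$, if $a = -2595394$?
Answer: $- \frac{4819693479073}{2922298116396} \approx -1.6493$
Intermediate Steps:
$\frac{-3950959 + a}{3969214 - \frac{190932}{-4417446}} = \frac{-3950959 - 2595394}{3969214 - \frac{190932}{-4417446}} = - \frac{6546353}{3969214 - - \frac{31822}{736241}} = - \frac{6546353}{3969214 + \frac{31822}{736241}} = - \frac{6546353}{\frac{2922298116396}{736241}} = \left(-6546353\right) \frac{736241}{2922298116396} = - \frac{4819693479073}{2922298116396}$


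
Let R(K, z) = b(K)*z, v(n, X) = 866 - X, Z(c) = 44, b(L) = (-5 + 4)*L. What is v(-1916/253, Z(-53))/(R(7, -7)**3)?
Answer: 822/117649 ≈ 0.0069869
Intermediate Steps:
b(L) = -L
R(K, z) = -K*z (R(K, z) = (-K)*z = -K*z)
v(-1916/253, Z(-53))/(R(7, -7)**3) = (866 - 1*44)/((-1*7*(-7))**3) = (866 - 44)/(49**3) = 822/117649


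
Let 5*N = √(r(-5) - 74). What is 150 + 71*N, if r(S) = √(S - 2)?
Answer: 150 + 71*√(-74 + I*√7)/5 ≈ 152.18 + 122.17*I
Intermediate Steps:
r(S) = √(-2 + S)
N = √(-74 + I*√7)/5 (N = √(√(-2 - 5) - 74)/5 = √(√(-7) - 74)/5 = √(I*√7 - 74)/5 = √(-74 + I*√7)/5 ≈ 0.030751 + 1.7207*I)
150 + 71*N = 150 + 71*(√(-74 + I*√7)/5) = 150 + 71*√(-74 + I*√7)/5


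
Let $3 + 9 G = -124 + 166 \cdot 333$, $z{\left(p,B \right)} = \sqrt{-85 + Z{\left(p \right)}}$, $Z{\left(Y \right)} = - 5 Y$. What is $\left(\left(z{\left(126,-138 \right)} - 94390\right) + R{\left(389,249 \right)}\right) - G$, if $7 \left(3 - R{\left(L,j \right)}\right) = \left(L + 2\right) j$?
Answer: $- \frac{7208669}{63} + i \sqrt{715} \approx -1.1442 \cdot 10^{5} + 26.739 i$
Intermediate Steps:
$z{\left(p,B \right)} = \sqrt{-85 - 5 p}$
$R{\left(L,j \right)} = 3 - \frac{j \left(2 + L\right)}{7}$ ($R{\left(L,j \right)} = 3 - \frac{\left(L + 2\right) j}{7} = 3 - \frac{\left(2 + L\right) j}{7} = 3 - \frac{j \left(2 + L\right)}{7}$)
$G = \frac{55151}{9}$ ($G = - \frac{1}{3} + \frac{-124 + 166 \cdot 333}{9} = - \frac{1}{3} + \frac{-124 + 55278}{9} = - \frac{1}{3} + \frac{1}{9} \cdot 55154 = - \frac{1}{3} + \frac{55154}{9} = \frac{55151}{9} \approx 6127.9$)
$\left(\left(z{\left(126,-138 \right)} - 94390\right) + R{\left(389,249 \right)}\right) - G = \left(\left(\sqrt{-85 - 630} - 94390\right) - \left(\frac{477}{7} + \frac{96861}{7}\right)\right) - \frac{55151}{9} = \left(\left(\sqrt{-85 - 630} - 94390\right) - \frac{97338}{7}\right) - \frac{55151}{9} = \left(\left(\sqrt{-715} - 94390\right) - \frac{97338}{7}\right) - \frac{55151}{9} = \left(\left(i \sqrt{715} - 94390\right) - \frac{97338}{7}\right) - \frac{55151}{9} = \left(\left(-94390 + i \sqrt{715}\right) - \frac{97338}{7}\right) - \frac{55151}{9} = \left(- \frac{758068}{7} + i \sqrt{715}\right) - \frac{55151}{9} = - \frac{7208669}{63} + i \sqrt{715}$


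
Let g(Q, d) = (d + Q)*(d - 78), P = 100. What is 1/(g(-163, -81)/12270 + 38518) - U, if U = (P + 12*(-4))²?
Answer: -213009696259/78775776 ≈ -2704.0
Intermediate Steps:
g(Q, d) = (-78 + d)*(Q + d) (g(Q, d) = (Q + d)*(-78 + d) = (-78 + d)*(Q + d))
U = 2704 (U = (100 + 12*(-4))² = (100 - 48)² = 52² = 2704)
1/(g(-163, -81)/12270 + 38518) - U = 1/(((-81)² - 78*(-163) - 78*(-81) - 163*(-81))/12270 + 38518) - 1*2704 = 1/((6561 + 12714 + 6318 + 13203)*(1/12270) + 38518) - 2704 = 1/(38796*(1/12270) + 38518) - 2704 = 1/(6466/2045 + 38518) - 2704 = 1/(78775776/2045) - 2704 = 2045/78775776 - 2704 = -213009696259/78775776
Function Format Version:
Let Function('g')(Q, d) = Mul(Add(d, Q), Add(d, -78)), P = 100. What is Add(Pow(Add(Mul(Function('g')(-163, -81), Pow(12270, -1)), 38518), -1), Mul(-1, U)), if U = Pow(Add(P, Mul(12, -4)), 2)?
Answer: Rational(-213009696259, 78775776) ≈ -2704.0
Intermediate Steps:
Function('g')(Q, d) = Mul(Add(-78, d), Add(Q, d)) (Function('g')(Q, d) = Mul(Add(Q, d), Add(-78, d)) = Mul(Add(-78, d), Add(Q, d)))
U = 2704 (U = Pow(Add(100, Mul(12, -4)), 2) = Pow(Add(100, -48), 2) = Pow(52, 2) = 2704)
Add(Pow(Add(Mul(Function('g')(-163, -81), Pow(12270, -1)), 38518), -1), Mul(-1, U)) = Add(Pow(Add(Mul(Add(Pow(-81, 2), Mul(-78, -163), Mul(-78, -81), Mul(-163, -81)), Pow(12270, -1)), 38518), -1), Mul(-1, 2704)) = Add(Pow(Add(Mul(Add(6561, 12714, 6318, 13203), Rational(1, 12270)), 38518), -1), -2704) = Add(Pow(Add(Mul(38796, Rational(1, 12270)), 38518), -1), -2704) = Add(Pow(Add(Rational(6466, 2045), 38518), -1), -2704) = Add(Pow(Rational(78775776, 2045), -1), -2704) = Add(Rational(2045, 78775776), -2704) = Rational(-213009696259, 78775776)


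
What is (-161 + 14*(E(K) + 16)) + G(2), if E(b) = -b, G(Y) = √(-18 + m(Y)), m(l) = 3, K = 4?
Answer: 7 + I*√15 ≈ 7.0 + 3.873*I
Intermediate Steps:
G(Y) = I*√15 (G(Y) = √(-18 + 3) = √(-15) = I*√15)
(-161 + 14*(E(K) + 16)) + G(2) = (-161 + 14*(-1*4 + 16)) + I*√15 = (-161 + 14*(-4 + 16)) + I*√15 = (-161 + 14*12) + I*√15 = (-161 + 168) + I*√15 = 7 + I*√15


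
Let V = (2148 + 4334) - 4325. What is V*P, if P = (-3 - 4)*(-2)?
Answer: 30198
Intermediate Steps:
V = 2157 (V = 6482 - 4325 = 2157)
P = 14 (P = -7*(-2) = 14)
V*P = 2157*14 = 30198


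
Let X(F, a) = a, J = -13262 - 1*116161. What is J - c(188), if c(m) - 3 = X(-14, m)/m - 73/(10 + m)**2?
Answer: -5074056035/39204 ≈ -1.2943e+5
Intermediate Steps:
J = -129423 (J = -13262 - 116161 = -129423)
c(m) = 4 - 73/(10 + m)**2 (c(m) = 3 + (m/m - 73/(10 + m)**2) = 3 + (1 - 73/(10 + m)**2) = 4 - 73/(10 + m)**2)
J - c(188) = -129423 - (4 - 73/(10 + 188)**2) = -129423 - (4 - 73/198**2) = -129423 - (4 - 73*1/39204) = -129423 - (4 - 73/39204) = -129423 - 1*156743/39204 = -129423 - 156743/39204 = -5074056035/39204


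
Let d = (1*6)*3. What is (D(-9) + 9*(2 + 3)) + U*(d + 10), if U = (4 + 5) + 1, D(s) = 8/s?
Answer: 2917/9 ≈ 324.11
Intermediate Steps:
U = 10 (U = 9 + 1 = 10)
d = 18 (d = 6*3 = 18)
(D(-9) + 9*(2 + 3)) + U*(d + 10) = (8/(-9) + 9*(2 + 3)) + 10*(18 + 10) = (8*(-1/9) + 9*5) + 10*28 = (-8/9 + 45) + 280 = 397/9 + 280 = 2917/9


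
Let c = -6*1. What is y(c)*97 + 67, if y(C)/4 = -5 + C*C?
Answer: 12095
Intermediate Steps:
c = -6
y(C) = -20 + 4*C² (y(C) = 4*(-5 + C*C) = 4*(-5 + C²) = -20 + 4*C²)
y(c)*97 + 67 = (-20 + 4*(-6)²)*97 + 67 = (-20 + 4*36)*97 + 67 = (-20 + 144)*97 + 67 = 124*97 + 67 = 12028 + 67 = 12095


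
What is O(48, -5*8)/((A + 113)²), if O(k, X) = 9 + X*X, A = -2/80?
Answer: 2574400/20421361 ≈ 0.12606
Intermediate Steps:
A = -1/40 (A = -2*1/80 = -1/40 ≈ -0.025000)
O(k, X) = 9 + X²
O(48, -5*8)/((A + 113)²) = (9 + (-5*8)²)/((-1/40 + 113)²) = (9 + (-40)²)/((4519/40)²) = (9 + 1600)/(20421361/1600) = 1609*(1600/20421361) = 2574400/20421361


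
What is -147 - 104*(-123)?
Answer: 12645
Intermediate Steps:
-147 - 104*(-123) = -147 + 12792 = 12645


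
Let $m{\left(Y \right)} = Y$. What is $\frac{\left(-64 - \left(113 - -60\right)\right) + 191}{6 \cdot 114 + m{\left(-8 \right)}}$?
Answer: $- \frac{23}{338} \approx -0.068047$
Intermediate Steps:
$\frac{\left(-64 - \left(113 - -60\right)\right) + 191}{6 \cdot 114 + m{\left(-8 \right)}} = \frac{\left(-64 - \left(113 - -60\right)\right) + 191}{6 \cdot 114 - 8} = \frac{\left(-64 - \left(113 + 60\right)\right) + 191}{684 - 8} = \frac{\left(-64 - 173\right) + 191}{676} = \left(\left(-64 - 173\right) + 191\right) \frac{1}{676} = \left(-237 + 191\right) \frac{1}{676} = \left(-46\right) \frac{1}{676} = - \frac{23}{338}$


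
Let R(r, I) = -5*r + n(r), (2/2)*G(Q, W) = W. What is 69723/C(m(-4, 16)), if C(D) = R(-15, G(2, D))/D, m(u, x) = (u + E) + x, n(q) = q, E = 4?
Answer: 92964/5 ≈ 18593.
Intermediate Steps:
G(Q, W) = W
R(r, I) = -4*r (R(r, I) = -5*r + r = -4*r)
m(u, x) = 4 + u + x (m(u, x) = (u + 4) + x = (4 + u) + x = 4 + u + x)
C(D) = 60/D (C(D) = (-4*(-15))/D = 60/D)
69723/C(m(-4, 16)) = 69723/((60/(4 - 4 + 16))) = 69723/((60/16)) = 69723/((60*(1/16))) = 69723/(15/4) = 69723*(4/15) = 92964/5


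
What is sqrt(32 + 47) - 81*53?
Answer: -4293 + sqrt(79) ≈ -4284.1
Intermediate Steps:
sqrt(32 + 47) - 81*53 = sqrt(79) - 4293 = -4293 + sqrt(79)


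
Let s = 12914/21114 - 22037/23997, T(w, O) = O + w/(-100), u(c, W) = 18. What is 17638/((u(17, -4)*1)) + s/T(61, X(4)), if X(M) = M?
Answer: 28048694429107/28627005177 ≈ 979.80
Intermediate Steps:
T(w, O) = O - w/100 (T(w, O) = O + w*(-1/100) = O - w/100)
s = -25898660/84445443 (s = 12914*(1/21114) - 22037*1/23997 = 6457/10557 - 22037/23997 = -25898660/84445443 ≈ -0.30669)
17638/((u(17, -4)*1)) + s/T(61, X(4)) = 17638/((18*1)) - 25898660/(84445443*(4 - 1/100*61)) = 17638/18 - 25898660/(84445443*(4 - 61/100)) = 17638*(1/18) - 25898660/(84445443*339/100) = 8819/9 - 25898660/84445443*100/339 = 8819/9 - 2589866000/28627005177 = 28048694429107/28627005177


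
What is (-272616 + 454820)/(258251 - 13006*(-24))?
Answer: 182204/570395 ≈ 0.31943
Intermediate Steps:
(-272616 + 454820)/(258251 - 13006*(-24)) = 182204/(258251 + 312144) = 182204/570395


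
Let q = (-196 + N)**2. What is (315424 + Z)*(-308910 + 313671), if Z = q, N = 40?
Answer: 1617597360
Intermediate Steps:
q = 24336 (q = (-196 + 40)**2 = (-156)**2 = 24336)
Z = 24336
(315424 + Z)*(-308910 + 313671) = (315424 + 24336)*(-308910 + 313671) = 339760*4761 = 1617597360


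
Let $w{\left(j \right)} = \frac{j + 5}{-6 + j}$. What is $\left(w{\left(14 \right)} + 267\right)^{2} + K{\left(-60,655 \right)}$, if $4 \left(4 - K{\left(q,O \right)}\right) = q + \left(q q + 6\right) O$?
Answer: $- \frac{33145639}{64} \approx -5.179 \cdot 10^{5}$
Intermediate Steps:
$K{\left(q,O \right)} = 4 - \frac{q}{4} - \frac{O \left(6 + q^{2}\right)}{4}$ ($K{\left(q,O \right)} = 4 - \frac{q + \left(q q + 6\right) O}{4} = 4 - \frac{q + \left(q^{2} + 6\right) O}{4} = 4 - \frac{q + \left(6 + q^{2}\right) O}{4} = 4 - \frac{q + O \left(6 + q^{2}\right)}{4} = 4 - \left(\frac{q}{4} + \frac{O \left(6 + q^{2}\right)}{4}\right) = 4 - \frac{q}{4} - \frac{O \left(6 + q^{2}\right)}{4}$)
$w{\left(j \right)} = \frac{5 + j}{-6 + j}$
$\left(w{\left(14 \right)} + 267\right)^{2} + K{\left(-60,655 \right)} = \left(\frac{5 + 14}{-6 + 14} + 267\right)^{2} - \left(\frac{1927}{2} + 589500\right) = \left(\frac{1}{8} \cdot 19 + 267\right)^{2} + \left(4 - \frac{1965}{2} + 15 - \frac{655}{4} \cdot 3600\right) = \left(\frac{1}{8} \cdot 19 + 267\right)^{2} + \left(4 - \frac{1965}{2} + 15 - 589500\right) = \left(\frac{19}{8} + 267\right)^{2} - \frac{1180927}{2} = \left(\frac{2155}{8}\right)^{2} - \frac{1180927}{2} = \frac{4644025}{64} - \frac{1180927}{2} = - \frac{33145639}{64}$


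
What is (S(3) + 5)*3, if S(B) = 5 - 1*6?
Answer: 12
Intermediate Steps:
S(B) = -1 (S(B) = 5 - 6 = -1)
(S(3) + 5)*3 = (-1 + 5)*3 = 4*3 = 12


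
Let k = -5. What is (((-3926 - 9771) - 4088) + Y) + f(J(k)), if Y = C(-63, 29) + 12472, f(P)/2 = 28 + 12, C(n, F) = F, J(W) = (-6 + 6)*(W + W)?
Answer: -5204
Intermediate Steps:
J(W) = 0 (J(W) = 0*(2*W) = 0)
f(P) = 80 (f(P) = 2*(28 + 12) = 2*40 = 80)
Y = 12501 (Y = 29 + 12472 = 12501)
(((-3926 - 9771) - 4088) + Y) + f(J(k)) = (((-3926 - 9771) - 4088) + 12501) + 80 = ((-13697 - 4088) + 12501) + 80 = (-17785 + 12501) + 80 = -5284 + 80 = -5204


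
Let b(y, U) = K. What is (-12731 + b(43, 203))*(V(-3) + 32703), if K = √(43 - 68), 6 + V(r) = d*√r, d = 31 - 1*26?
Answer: -(12731 - 5*I)*(32697 + 5*I*√3) ≈ -4.1627e+8 + 53231.0*I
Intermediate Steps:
d = 5 (d = 31 - 26 = 5)
V(r) = -6 + 5*√r
K = 5*I (K = √(-25) = 5*I ≈ 5.0*I)
b(y, U) = 5*I
(-12731 + b(43, 203))*(V(-3) + 32703) = (-12731 + 5*I)*((-6 + 5*√(-3)) + 32703) = (-12731 + 5*I)*((-6 + 5*(I*√3)) + 32703) = (-12731 + 5*I)*((-6 + 5*I*√3) + 32703) = (-12731 + 5*I)*(32697 + 5*I*√3)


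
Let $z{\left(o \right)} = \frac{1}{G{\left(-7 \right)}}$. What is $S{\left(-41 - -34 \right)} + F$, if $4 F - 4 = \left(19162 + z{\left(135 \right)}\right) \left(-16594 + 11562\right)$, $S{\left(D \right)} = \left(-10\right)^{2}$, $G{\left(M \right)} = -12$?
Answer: $- \frac{144633541}{6} \approx -2.4106 \cdot 10^{7}$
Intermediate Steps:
$S{\left(D \right)} = 100$
$z{\left(o \right)} = - \frac{1}{12}$ ($z{\left(o \right)} = \frac{1}{-12} = - \frac{1}{12}$)
$F = - \frac{144634141}{6}$ ($F = 1 + \frac{\left(19162 - \frac{1}{12}\right) \left(-16594 + 11562\right)}{4} = 1 + \frac{\frac{229943}{12} \left(-5032\right)}{4} = 1 + \frac{1}{4} \left(- \frac{289268294}{3}\right) = 1 - \frac{144634147}{6} = - \frac{144634141}{6} \approx -2.4106 \cdot 10^{7}$)
$S{\left(-41 - -34 \right)} + F = 100 - \frac{144634141}{6} = - \frac{144633541}{6}$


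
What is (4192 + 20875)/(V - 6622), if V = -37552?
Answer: -25067/44174 ≈ -0.56746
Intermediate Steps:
(4192 + 20875)/(V - 6622) = (4192 + 20875)/(-37552 - 6622) = 25067/(-44174) = 25067*(-1/44174) = -25067/44174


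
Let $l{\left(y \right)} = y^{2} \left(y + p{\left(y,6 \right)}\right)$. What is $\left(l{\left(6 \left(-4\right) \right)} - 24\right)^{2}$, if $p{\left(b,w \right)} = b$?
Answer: $765739584$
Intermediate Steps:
$l{\left(y \right)} = 2 y^{3}$ ($l{\left(y \right)} = y^{2} \left(y + y\right) = y^{2} \cdot 2 y = 2 y^{3}$)
$\left(l{\left(6 \left(-4\right) \right)} - 24\right)^{2} = \left(2 \left(6 \left(-4\right)\right)^{3} - 24\right)^{2} = \left(2 \left(-24\right)^{3} - 24\right)^{2} = \left(2 \left(-13824\right) - 24\right)^{2} = \left(-27648 - 24\right)^{2} = \left(-27672\right)^{2} = 765739584$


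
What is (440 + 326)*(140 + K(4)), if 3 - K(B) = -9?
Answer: 116432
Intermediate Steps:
K(B) = 12 (K(B) = 3 - 1*(-9) = 3 + 9 = 12)
(440 + 326)*(140 + K(4)) = (440 + 326)*(140 + 12) = 766*152 = 116432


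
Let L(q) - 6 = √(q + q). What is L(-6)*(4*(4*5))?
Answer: 480 + 160*I*√3 ≈ 480.0 + 277.13*I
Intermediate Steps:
L(q) = 6 + √2*√q (L(q) = 6 + √(q + q) = 6 + √(2*q) = 6 + √2*√q)
L(-6)*(4*(4*5)) = (6 + √2*√(-6))*(4*(4*5)) = (6 + √2*(I*√6))*(4*20) = (6 + 2*I*√3)*80 = 480 + 160*I*√3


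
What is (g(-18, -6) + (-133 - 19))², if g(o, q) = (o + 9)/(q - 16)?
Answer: 11122225/484 ≈ 22980.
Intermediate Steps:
g(o, q) = (9 + o)/(-16 + q)
(g(-18, -6) + (-133 - 19))² = ((9 - 18)/(-16 - 6) + (-133 - 19))² = (-9/(-22) - 152)² = (-1/22*(-9) - 152)² = (9/22 - 152)² = (-3335/22)² = 11122225/484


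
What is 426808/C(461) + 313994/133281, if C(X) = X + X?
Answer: 28587449758/61442541 ≈ 465.27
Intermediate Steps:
C(X) = 2*X
426808/C(461) + 313994/133281 = 426808/((2*461)) + 313994/133281 = 426808/922 + 313994*(1/133281) = 426808*(1/922) + 313994/133281 = 213404/461 + 313994/133281 = 28587449758/61442541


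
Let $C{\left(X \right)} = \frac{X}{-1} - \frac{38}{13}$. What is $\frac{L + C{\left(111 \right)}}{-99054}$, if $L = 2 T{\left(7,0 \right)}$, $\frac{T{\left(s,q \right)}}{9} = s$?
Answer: $- \frac{157}{1287702} \approx -0.00012192$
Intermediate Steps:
$C{\left(X \right)} = - \frac{38}{13} - X$ ($C{\left(X \right)} = X \left(-1\right) - \frac{38}{13} = - X - \frac{38}{13} = - \frac{38}{13} - X$)
$T{\left(s,q \right)} = 9 s$
$L = 126$ ($L = 2 \cdot 9 \cdot 7 = 2 \cdot 63 = 126$)
$\frac{L + C{\left(111 \right)}}{-99054} = \frac{126 - \frac{1481}{13}}{-99054} = \left(126 - \frac{1481}{13}\right) \left(- \frac{1}{99054}\right) = \frac{157}{13} \left(- \frac{1}{99054}\right) = - \frac{157}{1287702}$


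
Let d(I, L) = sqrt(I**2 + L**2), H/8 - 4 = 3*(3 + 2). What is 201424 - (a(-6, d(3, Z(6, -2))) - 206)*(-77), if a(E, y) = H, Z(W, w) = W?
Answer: 197266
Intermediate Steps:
H = 152 (H = 32 + 8*(3*(3 + 2)) = 32 + 8*(3*5) = 32 + 8*15 = 32 + 120 = 152)
a(E, y) = 152
201424 - (a(-6, d(3, Z(6, -2))) - 206)*(-77) = 201424 - (152 - 206)*(-77) = 201424 - (-54)*(-77) = 201424 - 1*4158 = 201424 - 4158 = 197266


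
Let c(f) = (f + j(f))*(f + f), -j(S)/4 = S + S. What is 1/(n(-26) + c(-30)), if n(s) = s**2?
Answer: -1/11924 ≈ -8.3864e-5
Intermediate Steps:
j(S) = -8*S (j(S) = -4*(S + S) = -8*S)
c(f) = -14*f**2 (c(f) = (f - 8*f)*(f + f) = (-7*f)*(2*f) = -14*f**2)
1/(n(-26) + c(-30)) = 1/((-26)**2 - 14*(-30)**2) = 1/(676 - 14*900) = 1/(676 - 12600) = 1/(-11924) = -1/11924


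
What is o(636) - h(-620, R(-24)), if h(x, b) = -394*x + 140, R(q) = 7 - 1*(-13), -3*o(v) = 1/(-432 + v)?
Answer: -149585041/612 ≈ -2.4442e+5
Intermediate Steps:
o(v) = -1/(3*(-432 + v))
R(q) = 20 (R(q) = 7 + 13 = 20)
h(x, b) = 140 - 394*x
o(636) - h(-620, R(-24)) = -1/(-1296 + 3*636) - (140 - 394*(-620)) = -1/(-1296 + 1908) - (140 + 244280) = -1/612 - 1*244420 = -1*1/612 - 244420 = -1/612 - 244420 = -149585041/612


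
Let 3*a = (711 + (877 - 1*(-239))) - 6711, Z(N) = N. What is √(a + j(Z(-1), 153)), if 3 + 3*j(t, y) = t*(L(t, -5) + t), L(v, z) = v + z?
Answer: 4*I*√915/3 ≈ 40.332*I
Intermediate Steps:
a = -1628 (a = ((711 + (877 - 1*(-239))) - 6711)/3 = ((711 + (877 + 239)) - 6711)/3 = ((711 + 1116) - 6711)/3 = (1827 - 6711)/3 = (⅓)*(-4884) = -1628)
j(t, y) = -1 + t*(-5 + 2*t)/3 (j(t, y) = -1 + (t*((t - 5) + t))/3 = -1 + (t*((-5 + t) + t))/3 = -1 + (t*(-5 + 2*t))/3 = -1 + t*(-5 + 2*t)/3)
√(a + j(Z(-1), 153)) = √(-1628 + (-1 + (⅓)*(-1)² + (⅓)*(-1)*(-5 - 1))) = √(-1628 + (-1 + (⅓)*1 + (⅓)*(-1)*(-6))) = √(-1628 + (-1 + ⅓ + 2)) = √(-1628 + 4/3) = √(-4880/3) = 4*I*√915/3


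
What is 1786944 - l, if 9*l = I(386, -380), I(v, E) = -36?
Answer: 1786948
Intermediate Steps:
l = -4 (l = (⅑)*(-36) = -4)
1786944 - l = 1786944 - 1*(-4) = 1786944 + 4 = 1786948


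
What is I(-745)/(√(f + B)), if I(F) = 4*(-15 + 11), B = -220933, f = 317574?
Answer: -16*√96641/96641 ≈ -0.051468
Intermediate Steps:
I(F) = -16 (I(F) = 4*(-4) = -16)
I(-745)/(√(f + B)) = -16/√(317574 - 220933) = -16*√96641/96641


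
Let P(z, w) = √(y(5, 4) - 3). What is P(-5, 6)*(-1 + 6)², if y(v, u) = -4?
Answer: 25*I*√7 ≈ 66.144*I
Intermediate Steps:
P(z, w) = I*√7 (P(z, w) = √(-4 - 3) = √(-7) = I*√7)
P(-5, 6)*(-1 + 6)² = (I*√7)*(-1 + 6)² = (I*√7)*5² = (I*√7)*25 = 25*I*√7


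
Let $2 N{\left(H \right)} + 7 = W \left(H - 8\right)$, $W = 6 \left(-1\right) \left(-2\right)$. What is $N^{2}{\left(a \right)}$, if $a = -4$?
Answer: $\frac{22801}{4} \approx 5700.3$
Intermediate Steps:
$W = 12$ ($W = \left(-6\right) \left(-2\right) = 12$)
$N{\left(H \right)} = - \frac{103}{2} + 6 H$ ($N{\left(H \right)} = - \frac{7}{2} + \frac{12 \left(H - 8\right)}{2} = - \frac{7}{2} + \frac{12 \left(-8 + H\right)}{2} = - \frac{7}{2} + \frac{-96 + 12 H}{2} = - \frac{7}{2} + \left(-48 + 6 H\right) = - \frac{103}{2} + 6 H$)
$N^{2}{\left(a \right)} = \left(- \frac{103}{2} + 6 \left(-4\right)\right)^{2} = \left(- \frac{103}{2} - 24\right)^{2} = \left(- \frac{151}{2}\right)^{2} = \frac{22801}{4}$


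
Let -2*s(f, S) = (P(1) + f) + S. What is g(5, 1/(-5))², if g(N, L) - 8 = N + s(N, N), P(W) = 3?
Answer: 169/4 ≈ 42.250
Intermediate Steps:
s(f, S) = -3/2 - S/2 - f/2 (s(f, S) = -((3 + f) + S)/2 = -(3 + S + f)/2 = -3/2 - S/2 - f/2)
g(N, L) = 13/2 (g(N, L) = 8 + (N + (-3/2 - N/2 - N/2)) = 8 + (N + (-3/2 - N)) = 8 - 3/2 = 13/2)
g(5, 1/(-5))² = (13/2)² = 169/4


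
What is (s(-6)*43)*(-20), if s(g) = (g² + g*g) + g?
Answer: -56760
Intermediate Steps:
s(g) = g + 2*g² (s(g) = (g² + g²) + g = 2*g² + g = g + 2*g²)
(s(-6)*43)*(-20) = (-6*(1 + 2*(-6))*43)*(-20) = (-6*(1 - 12)*43)*(-20) = (-6*(-11)*43)*(-20) = (66*43)*(-20) = 2838*(-20) = -56760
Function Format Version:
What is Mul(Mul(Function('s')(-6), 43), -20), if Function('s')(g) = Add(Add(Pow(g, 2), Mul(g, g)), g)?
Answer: -56760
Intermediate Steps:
Function('s')(g) = Add(g, Mul(2, Pow(g, 2))) (Function('s')(g) = Add(Add(Pow(g, 2), Pow(g, 2)), g) = Add(Mul(2, Pow(g, 2)), g) = Add(g, Mul(2, Pow(g, 2))))
Mul(Mul(Function('s')(-6), 43), -20) = Mul(Mul(Mul(-6, Add(1, Mul(2, -6))), 43), -20) = Mul(Mul(Mul(-6, Add(1, -12)), 43), -20) = Mul(Mul(Mul(-6, -11), 43), -20) = Mul(Mul(66, 43), -20) = Mul(2838, -20) = -56760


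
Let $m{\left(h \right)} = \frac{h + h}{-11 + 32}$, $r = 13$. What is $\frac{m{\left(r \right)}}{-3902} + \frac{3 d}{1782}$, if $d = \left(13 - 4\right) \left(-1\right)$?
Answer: $- \frac{13943}{901362} \approx -0.015469$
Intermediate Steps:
$m{\left(h \right)} = \frac{2 h}{21}$
$d = -9$ ($d = 9 \left(-1\right) = -9$)
$\frac{m{\left(r \right)}}{-3902} + \frac{3 d}{1782} = \frac{\frac{2}{21} \cdot 13}{-3902} + \frac{3 \left(-9\right)}{1782} = \frac{26}{21} \left(- \frac{1}{3902}\right) - \frac{1}{66} = - \frac{13}{40971} - \frac{1}{66} = - \frac{13943}{901362}$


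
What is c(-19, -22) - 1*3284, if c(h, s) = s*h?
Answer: -2866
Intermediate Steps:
c(h, s) = h*s
c(-19, -22) - 1*3284 = -19*(-22) - 1*3284 = 418 - 3284 = -2866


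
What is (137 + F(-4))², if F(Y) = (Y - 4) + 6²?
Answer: 27225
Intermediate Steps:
F(Y) = 32 + Y (F(Y) = (-4 + Y) + 36 = 32 + Y)
(137 + F(-4))² = (137 + (32 - 4))² = (137 + 28)² = 165² = 27225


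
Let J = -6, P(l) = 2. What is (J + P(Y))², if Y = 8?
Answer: 16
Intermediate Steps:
(J + P(Y))² = (-6 + 2)² = (-4)² = 16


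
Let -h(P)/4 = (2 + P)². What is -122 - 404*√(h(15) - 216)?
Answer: -122 - 5656*I*√7 ≈ -122.0 - 14964.0*I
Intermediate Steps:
h(P) = -4*(2 + P)²
-122 - 404*√(h(15) - 216) = -122 - 404*√(-4*(2 + 15)² - 216) = -122 - 404*√(-4*17² - 216) = -122 - 404*√(-4*289 - 216) = -122 - 404*√(-1156 - 216) = -122 - 5656*I*√7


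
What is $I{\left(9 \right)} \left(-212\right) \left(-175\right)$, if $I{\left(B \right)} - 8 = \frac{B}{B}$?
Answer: $333900$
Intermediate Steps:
$I{\left(B \right)} = 9$ ($I{\left(B \right)} = 8 + \frac{B}{B} = 8 + 1 = 9$)
$I{\left(9 \right)} \left(-212\right) \left(-175\right) = 9 \left(-212\right) \left(-175\right) = \left(-1908\right) \left(-175\right) = 333900$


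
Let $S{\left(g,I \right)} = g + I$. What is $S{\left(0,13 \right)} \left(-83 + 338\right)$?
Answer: $3315$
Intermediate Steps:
$S{\left(g,I \right)} = I + g$
$S{\left(0,13 \right)} \left(-83 + 338\right) = \left(13 + 0\right) \left(-83 + 338\right) = 13 \cdot 255 = 3315$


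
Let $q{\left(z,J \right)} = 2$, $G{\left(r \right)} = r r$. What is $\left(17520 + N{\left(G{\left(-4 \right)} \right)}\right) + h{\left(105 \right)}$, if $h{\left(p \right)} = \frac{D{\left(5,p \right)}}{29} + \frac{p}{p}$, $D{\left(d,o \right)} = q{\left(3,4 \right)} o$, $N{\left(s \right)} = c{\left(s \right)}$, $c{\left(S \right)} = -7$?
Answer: $\frac{508116}{29} \approx 17521.0$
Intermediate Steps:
$G{\left(r \right)} = r^{2}$
$N{\left(s \right)} = -7$
$D{\left(d,o \right)} = 2 o$
$h{\left(p \right)} = 1 + \frac{2 p}{29}$ ($h{\left(p \right)} = \frac{2 p}{29} + \frac{p}{p} = 2 p \frac{1}{29} + 1 = \frac{2 p}{29} + 1 = 1 + \frac{2 p}{29}$)
$\left(17520 + N{\left(G{\left(-4 \right)} \right)}\right) + h{\left(105 \right)} = \left(17520 - 7\right) + \left(1 + \frac{2}{29} \cdot 105\right) = 17513 + \left(1 + \frac{210}{29}\right) = 17513 + \frac{239}{29} = \frac{508116}{29}$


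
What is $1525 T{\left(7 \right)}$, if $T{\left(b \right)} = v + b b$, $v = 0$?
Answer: $74725$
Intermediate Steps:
$T{\left(b \right)} = b^{2}$ ($T{\left(b \right)} = 0 + b b = 0 + b^{2} = b^{2}$)
$1525 T{\left(7 \right)} = 1525 \cdot 7^{2} = 1525 \cdot 49 = 74725$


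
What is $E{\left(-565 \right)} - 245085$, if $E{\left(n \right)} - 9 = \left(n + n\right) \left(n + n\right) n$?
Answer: $-721693576$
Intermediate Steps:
$E{\left(n \right)} = 9 + 4 n^{3}$ ($E{\left(n \right)} = 9 + \left(n + n\right) \left(n + n\right) n = 9 + 2 n 2 n n = 9 + 4 n^{2} n = 9 + 4 n^{3}$)
$E{\left(-565 \right)} - 245085 = \left(9 + 4 \left(-565\right)^{3}\right) - 245085 = \left(9 + 4 \left(-180362125\right)\right) - 245085 = \left(9 - 721448500\right) - 245085 = -721448491 - 245085 = -721693576$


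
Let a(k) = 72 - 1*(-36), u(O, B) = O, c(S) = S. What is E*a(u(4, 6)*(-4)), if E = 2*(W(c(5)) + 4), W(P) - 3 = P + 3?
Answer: 3240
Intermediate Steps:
a(k) = 108 (a(k) = 72 + 36 = 108)
W(P) = 6 + P (W(P) = 3 + (P + 3) = 3 + (3 + P) = 6 + P)
E = 30 (E = 2*((6 + 5) + 4) = 2*(11 + 4) = 2*15 = 30)
E*a(u(4, 6)*(-4)) = 30*108 = 3240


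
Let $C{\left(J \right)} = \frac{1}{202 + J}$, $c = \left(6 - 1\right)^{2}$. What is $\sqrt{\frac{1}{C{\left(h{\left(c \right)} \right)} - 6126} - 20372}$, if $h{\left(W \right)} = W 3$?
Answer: $\frac{i \sqrt{58660624503475549}}{1696901} \approx 142.73 i$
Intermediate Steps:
$c = 25$ ($c = 5^{2} = 25$)
$h{\left(W \right)} = 3 W$
$\sqrt{\frac{1}{C{\left(h{\left(c \right)} \right)} - 6126} - 20372} = \sqrt{\frac{1}{\frac{1}{202 + 3 \cdot 25} - 6126} - 20372} = \sqrt{\frac{1}{\frac{1}{202 + 75} - 6126} - 20372} = \sqrt{\frac{1}{\frac{1}{277} - 6126} - 20372} = \sqrt{\frac{1}{- \frac{1696901}{277}} - 20372} = \sqrt{- \frac{277}{1696901} - 20372} = \sqrt{- \frac{34569267449}{1696901}} = \frac{i \sqrt{58660624503475549}}{1696901}$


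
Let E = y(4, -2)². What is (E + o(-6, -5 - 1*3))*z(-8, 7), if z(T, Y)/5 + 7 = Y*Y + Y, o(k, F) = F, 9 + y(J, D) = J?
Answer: 4165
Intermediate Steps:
y(J, D) = -9 + J
E = 25 (E = (-9 + 4)² = (-5)² = 25)
z(T, Y) = -35 + 5*Y + 5*Y² (z(T, Y) = -35 + 5*(Y*Y + Y) = -35 + 5*(Y² + Y) = -35 + 5*(Y + Y²) = -35 + (5*Y + 5*Y²) = -35 + 5*Y + 5*Y²)
(E + o(-6, -5 - 1*3))*z(-8, 7) = (25 + (-5 - 1*3))*(-35 + 5*7 + 5*7²) = (25 + (-5 - 3))*(-35 + 35 + 5*49) = (25 - 8)*(-35 + 35 + 245) = 17*245 = 4165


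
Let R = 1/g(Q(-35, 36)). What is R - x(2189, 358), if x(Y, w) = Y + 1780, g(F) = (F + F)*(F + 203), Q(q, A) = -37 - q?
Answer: -3191077/804 ≈ -3969.0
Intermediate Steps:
g(F) = 2*F*(203 + F) (g(F) = (2*F)*(203 + F) = 2*F*(203 + F))
x(Y, w) = 1780 + Y
R = -1/804 (R = 1/(2*(-37 - 1*(-35))*(203 + (-37 - 1*(-35)))) = 1/(2*(-37 + 35)*(203 + (-37 + 35))) = 1/(2*(-2)*(203 - 2)) = 1/(2*(-2)*201) = 1/(-804) = -1/804 ≈ -0.0012438)
R - x(2189, 358) = -1/804 - (1780 + 2189) = -1/804 - 1*3969 = -1/804 - 3969 = -3191077/804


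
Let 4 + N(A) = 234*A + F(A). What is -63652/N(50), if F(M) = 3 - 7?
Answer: -15913/2923 ≈ -5.4441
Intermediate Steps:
F(M) = -4
N(A) = -8 + 234*A (N(A) = -4 + (234*A - 4) = -4 + (-4 + 234*A) = -8 + 234*A)
-63652/N(50) = -63652/(-8 + 234*50) = -63652/(-8 + 11700) = -63652/11692 = -63652*1/11692 = -15913/2923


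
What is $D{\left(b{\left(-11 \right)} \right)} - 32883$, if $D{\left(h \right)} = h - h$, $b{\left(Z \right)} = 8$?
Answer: $-32883$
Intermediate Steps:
$D{\left(h \right)} = 0$
$D{\left(b{\left(-11 \right)} \right)} - 32883 = 0 - 32883 = -32883$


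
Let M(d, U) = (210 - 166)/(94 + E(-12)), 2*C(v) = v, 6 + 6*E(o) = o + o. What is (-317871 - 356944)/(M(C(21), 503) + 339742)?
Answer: -60058535/30237082 ≈ -1.9863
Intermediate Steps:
E(o) = -1 + o/3 (E(o) = -1 + (o + o)/6 = -1 + (2*o)/6 = -1 + o/3)
C(v) = v/2
M(d, U) = 44/89 (M(d, U) = (210 - 166)/(94 + (-1 + (⅓)*(-12))) = 44/(94 + (-1 - 4)) = 44/(94 - 5) = 44/89)
(-317871 - 356944)/(M(C(21), 503) + 339742) = (-317871 - 356944)/(44/89 + 339742) = -674815/30237082/89 = -674815*89/30237082 = -60058535/30237082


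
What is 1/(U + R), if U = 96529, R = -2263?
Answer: 1/94266 ≈ 1.0608e-5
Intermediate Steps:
1/(U + R) = 1/(96529 - 2263) = 1/94266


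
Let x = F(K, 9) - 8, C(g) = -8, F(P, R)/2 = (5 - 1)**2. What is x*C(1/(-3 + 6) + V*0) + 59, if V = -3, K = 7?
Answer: -133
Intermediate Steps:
F(P, R) = 32 (F(P, R) = 2*(5 - 1)**2 = 2*4**2 = 2*16 = 32)
x = 24 (x = 32 - 8 = 24)
x*C(1/(-3 + 6) + V*0) + 59 = 24*(-8) + 59 = -192 + 59 = -133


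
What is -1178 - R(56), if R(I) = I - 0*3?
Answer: -1234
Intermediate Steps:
R(I) = I (R(I) = I - 1*0 = I + 0 = I)
-1178 - R(56) = -1178 - 1*56 = -1178 - 56 = -1234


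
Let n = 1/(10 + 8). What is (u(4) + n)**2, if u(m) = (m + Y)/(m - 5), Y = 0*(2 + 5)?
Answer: 5041/324 ≈ 15.559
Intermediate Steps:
Y = 0 (Y = 0*7 = 0)
u(m) = m/(-5 + m) (u(m) = (m + 0)/(m - 5) = m/(-5 + m))
n = 1/18 ≈ 0.055556
(u(4) + n)**2 = (4/(-5 + 4) + 1/18)**2 = (4/(-1) + 1/18)**2 = (4*(-1) + 1/18)**2 = (-4 + 1/18)**2 = (-71/18)**2 = 5041/324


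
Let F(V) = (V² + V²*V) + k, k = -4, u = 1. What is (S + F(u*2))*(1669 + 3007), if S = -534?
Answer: -2459576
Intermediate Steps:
F(V) = -4 + V² + V³ (F(V) = (V² + V²*V) - 4 = (V² + V³) - 4 = -4 + V² + V³)
(S + F(u*2))*(1669 + 3007) = (-534 + (-4 + (1*2)² + (1*2)³))*(1669 + 3007) = (-534 + (-4 + 2² + 2³))*4676 = (-534 + (-4 + 4 + 8))*4676 = (-534 + 8)*4676 = -526*4676 = -2459576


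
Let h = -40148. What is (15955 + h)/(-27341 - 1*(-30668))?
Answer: -24193/3327 ≈ -7.2717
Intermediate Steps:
(15955 + h)/(-27341 - 1*(-30668)) = (15955 - 40148)/(-27341 - 1*(-30668)) = -24193/(-27341 + 30668) = -24193/3327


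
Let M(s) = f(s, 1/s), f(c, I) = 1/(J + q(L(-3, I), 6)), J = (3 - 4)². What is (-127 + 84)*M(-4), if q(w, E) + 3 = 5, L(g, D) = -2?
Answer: -43/3 ≈ -14.333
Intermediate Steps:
q(w, E) = 2 (q(w, E) = -3 + 5 = 2)
J = 1 (J = (-1)² = 1)
f(c, I) = ⅓ (f(c, I) = 1/(1 + 2) = 1/3 = ⅓)
M(s) = ⅓
(-127 + 84)*M(-4) = (-127 + 84)*(⅓) = -43*⅓ = -43/3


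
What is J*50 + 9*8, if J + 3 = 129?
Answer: 6372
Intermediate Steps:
J = 126 (J = -3 + 129 = 126)
J*50 + 9*8 = 126*50 + 9*8 = 6300 + 72 = 6372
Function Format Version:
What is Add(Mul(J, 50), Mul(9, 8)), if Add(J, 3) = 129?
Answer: 6372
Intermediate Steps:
J = 126 (J = Add(-3, 129) = 126)
Add(Mul(J, 50), Mul(9, 8)) = Add(Mul(126, 50), Mul(9, 8)) = Add(6300, 72) = 6372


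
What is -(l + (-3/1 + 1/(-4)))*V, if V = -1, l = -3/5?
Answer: -77/20 ≈ -3.8500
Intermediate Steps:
l = -3/5 (l = -3*1/5 = -3/5 ≈ -0.60000)
-(l + (-3/1 + 1/(-4)))*V = -(-3/5 + (-3/1 + 1/(-4)))*(-1) = -(-3/5 + (-3*1 + 1*(-1/4)))*(-1) = -(-3/5 + (-3 - 1/4))*(-1) = -(-3/5 - 13/4)*(-1) = -(-77)*(-1)/20 = -1*77/20 = -77/20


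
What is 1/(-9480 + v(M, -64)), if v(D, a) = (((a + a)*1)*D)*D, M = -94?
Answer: -1/1140488 ≈ -8.7682e-7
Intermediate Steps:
v(D, a) = 2*a*D² (v(D, a) = (((2*a)*1)*D)*D = ((2*a)*D)*D = (2*D*a)*D = 2*a*D²)
1/(-9480 + v(M, -64)) = 1/(-9480 + 2*(-64)*(-94)²) = 1/(-9480 + 2*(-64)*8836) = 1/(-9480 - 1131008) = 1/(-1140488) = -1/1140488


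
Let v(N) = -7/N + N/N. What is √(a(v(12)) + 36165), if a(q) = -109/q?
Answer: √897585/5 ≈ 189.48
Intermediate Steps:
v(N) = 1 - 7/N (v(N) = -7/N + 1 = 1 - 7/N)
√(a(v(12)) + 36165) = √(-109*12/(-7 + 12) + 36165) = √(-109/((1/12)*5) + 36165) = √(-109/5/12 + 36165) = √(-109*12/5 + 36165) = √(-1308/5 + 36165) = √(179517/5) = √897585/5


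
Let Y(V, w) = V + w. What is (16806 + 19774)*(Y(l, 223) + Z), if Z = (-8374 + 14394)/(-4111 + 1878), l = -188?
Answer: 376956900/319 ≈ 1.1817e+6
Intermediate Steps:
Z = -860/319 (Z = 6020/(-2233) = 6020*(-1/2233) = -860/319 ≈ -2.6959)
(16806 + 19774)*(Y(l, 223) + Z) = (16806 + 19774)*((-188 + 223) - 860/319) = 36580*(35 - 860/319) = 36580*(10305/319) = 376956900/319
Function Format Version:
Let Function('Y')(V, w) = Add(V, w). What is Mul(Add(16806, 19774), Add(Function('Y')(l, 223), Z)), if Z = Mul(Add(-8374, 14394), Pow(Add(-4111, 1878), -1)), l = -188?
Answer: Rational(376956900, 319) ≈ 1.1817e+6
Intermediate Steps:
Z = Rational(-860, 319) (Z = Mul(6020, Pow(-2233, -1)) = Mul(6020, Rational(-1, 2233)) = Rational(-860, 319) ≈ -2.6959)
Mul(Add(16806, 19774), Add(Function('Y')(l, 223), Z)) = Mul(Add(16806, 19774), Add(Add(-188, 223), Rational(-860, 319))) = Mul(36580, Add(35, Rational(-860, 319))) = Mul(36580, Rational(10305, 319)) = Rational(376956900, 319)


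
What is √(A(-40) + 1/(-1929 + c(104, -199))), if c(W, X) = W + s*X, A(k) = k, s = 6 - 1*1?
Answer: I*√79524705/1410 ≈ 6.3246*I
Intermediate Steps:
s = 5 (s = 6 - 1 = 5)
c(W, X) = W + 5*X
√(A(-40) + 1/(-1929 + c(104, -199))) = √(-40 + 1/(-1929 + (104 + 5*(-199)))) = √(-40 + 1/(-1929 + (104 - 995))) = √(-40 + 1/(-1929 - 891)) = √(-40 + 1/(-2820)) = √(-40 - 1/2820) = √(-112801/2820) = I*√79524705/1410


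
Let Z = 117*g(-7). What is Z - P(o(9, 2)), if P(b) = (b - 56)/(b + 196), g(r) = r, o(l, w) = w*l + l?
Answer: -182608/223 ≈ -818.87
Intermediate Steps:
o(l, w) = l + l*w (o(l, w) = l*w + l = l + l*w)
P(b) = (-56 + b)/(196 + b)
Z = -819 (Z = 117*(-7) = -819)
Z - P(o(9, 2)) = -819 - (-56 + 9*(1 + 2))/(196 + 9*(1 + 2)) = -819 - (-56 + 9*3)/(196 + 9*3) = -819 - (-56 + 27)/(196 + 27) = -819 - (-29)/223 = -819 - 1*(-29/223) = -819 + 29/223 = -182608/223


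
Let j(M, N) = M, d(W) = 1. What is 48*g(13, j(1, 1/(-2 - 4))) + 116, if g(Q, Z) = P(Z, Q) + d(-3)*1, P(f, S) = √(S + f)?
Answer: 164 + 48*√14 ≈ 343.60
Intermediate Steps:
g(Q, Z) = 1 + √(Q + Z) (g(Q, Z) = √(Q + Z) + 1*1 = √(Q + Z) + 1 = 1 + √(Q + Z))
48*g(13, j(1, 1/(-2 - 4))) + 116 = 48*(1 + √(13 + 1)) + 116 = 48*(1 + √14) + 116 = (48 + 48*√14) + 116 = 164 + 48*√14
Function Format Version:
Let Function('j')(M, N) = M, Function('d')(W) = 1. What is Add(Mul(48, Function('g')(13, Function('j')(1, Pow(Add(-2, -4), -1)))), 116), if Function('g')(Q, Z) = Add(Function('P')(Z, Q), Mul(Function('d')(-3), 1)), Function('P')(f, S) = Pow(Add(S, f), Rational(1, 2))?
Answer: Add(164, Mul(48, Pow(14, Rational(1, 2)))) ≈ 343.60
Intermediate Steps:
Function('g')(Q, Z) = Add(1, Pow(Add(Q, Z), Rational(1, 2))) (Function('g')(Q, Z) = Add(Pow(Add(Q, Z), Rational(1, 2)), Mul(1, 1)) = Add(Pow(Add(Q, Z), Rational(1, 2)), 1) = Add(1, Pow(Add(Q, Z), Rational(1, 2))))
Add(Mul(48, Function('g')(13, Function('j')(1, Pow(Add(-2, -4), -1)))), 116) = Add(Mul(48, Add(1, Pow(Add(13, 1), Rational(1, 2)))), 116) = Add(Mul(48, Add(1, Pow(14, Rational(1, 2)))), 116) = Add(Add(48, Mul(48, Pow(14, Rational(1, 2)))), 116) = Add(164, Mul(48, Pow(14, Rational(1, 2))))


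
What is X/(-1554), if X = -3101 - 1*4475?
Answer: 3788/777 ≈ 4.8752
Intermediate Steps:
X = -7576 (X = -3101 - 4475 = -7576)
X/(-1554) = -7576/(-1554) = -7576*(-1/1554) = 3788/777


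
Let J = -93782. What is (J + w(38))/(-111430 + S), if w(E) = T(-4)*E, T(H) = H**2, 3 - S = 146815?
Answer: 46587/129121 ≈ 0.36080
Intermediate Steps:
S = -146812 (S = 3 - 1*146815 = 3 - 146815 = -146812)
w(E) = 16*E (w(E) = (-4)**2*E = 16*E)
(J + w(38))/(-111430 + S) = (-93782 + 16*38)/(-111430 - 146812) = (-93782 + 608)/(-258242) = -93174*(-1/258242) = 46587/129121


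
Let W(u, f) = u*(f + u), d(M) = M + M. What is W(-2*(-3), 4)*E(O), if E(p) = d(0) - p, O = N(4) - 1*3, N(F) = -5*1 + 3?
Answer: 300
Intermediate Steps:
d(M) = 2*M
N(F) = -2 (N(F) = -5 + 3 = -2)
O = -5 (O = -2 - 1*3 = -2 - 3 = -5)
E(p) = -p (E(p) = 2*0 - p = 0 - p = -p)
W(-2*(-3), 4)*E(O) = ((-2*(-3))*(4 - 2*(-3)))*(-1*(-5)) = (6*(4 + 6))*5 = (6*10)*5 = 60*5 = 300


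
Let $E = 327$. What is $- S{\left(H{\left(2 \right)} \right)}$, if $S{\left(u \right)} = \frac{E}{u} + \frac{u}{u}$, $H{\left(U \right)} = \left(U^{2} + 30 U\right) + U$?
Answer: $- \frac{131}{22} \approx -5.9545$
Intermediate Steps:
$H{\left(U \right)} = U^{2} + 31 U$
$S{\left(u \right)} = 1 + \frac{327}{u}$ ($S{\left(u \right)} = \frac{327}{u} + \frac{u}{u} = \frac{327}{u} + 1 = 1 + \frac{327}{u}$)
$- S{\left(H{\left(2 \right)} \right)} = - \frac{327 + 2 \left(31 + 2\right)}{2 \left(31 + 2\right)} = - \frac{327 + 2 \cdot 33}{2 \cdot 33} = - \frac{327 + 66}{66} = - \frac{393}{66} = \left(-1\right) \frac{131}{22} = - \frac{131}{22}$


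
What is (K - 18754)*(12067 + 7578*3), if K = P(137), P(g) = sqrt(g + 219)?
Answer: -652657954 + 69602*sqrt(89) ≈ -6.5200e+8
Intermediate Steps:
P(g) = sqrt(219 + g)
K = 2*sqrt(89) (K = sqrt(219 + 137) = sqrt(356) = 2*sqrt(89) ≈ 18.868)
(K - 18754)*(12067 + 7578*3) = (2*sqrt(89) - 18754)*(12067 + 7578*3) = (-18754 + 2*sqrt(89))*(12067 + 22734) = (-18754 + 2*sqrt(89))*34801 = -652657954 + 69602*sqrt(89)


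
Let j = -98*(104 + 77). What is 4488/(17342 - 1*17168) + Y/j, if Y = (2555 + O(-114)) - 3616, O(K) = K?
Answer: 13302099/514402 ≈ 25.859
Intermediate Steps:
j = -17738 (j = -98*181 = -17738)
Y = -1175 (Y = (2555 - 114) - 3616 = 2441 - 3616 = -1175)
4488/(17342 - 1*17168) + Y/j = 4488/(17342 - 1*17168) - 1175/(-17738) = 4488/(17342 - 17168) - 1175*(-1/17738) = 4488/174 + 1175/17738 = 4488*(1/174) + 1175/17738 = 748/29 + 1175/17738 = 13302099/514402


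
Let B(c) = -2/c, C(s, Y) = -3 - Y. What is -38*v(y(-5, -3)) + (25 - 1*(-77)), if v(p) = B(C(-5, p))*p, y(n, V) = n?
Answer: -88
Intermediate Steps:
v(p) = -2*p/(-3 - p) (v(p) = (-2/(-3 - p))*p = -2*p/(-3 - p))
-38*v(y(-5, -3)) + (25 - 1*(-77)) = -76*(-5)/(3 - 5) + (25 - 1*(-77)) = -76*(-5)/(-2) + (25 + 77) = -76*(-5)*(-1)/2 + 102 = -38*5 + 102 = -190 + 102 = -88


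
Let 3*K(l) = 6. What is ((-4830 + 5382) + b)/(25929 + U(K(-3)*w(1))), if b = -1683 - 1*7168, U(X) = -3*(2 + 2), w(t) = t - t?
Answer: -8299/25917 ≈ -0.32021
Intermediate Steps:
K(l) = 2 (K(l) = (⅓)*6 = 2)
w(t) = 0
U(X) = -12 (U(X) = -3*4 = -12)
b = -8851 (b = -1683 - 7168 = -8851)
((-4830 + 5382) + b)/(25929 + U(K(-3)*w(1))) = ((-4830 + 5382) - 8851)/(25929 - 12) = (552 - 8851)/25917 = -8299*1/25917 = -8299/25917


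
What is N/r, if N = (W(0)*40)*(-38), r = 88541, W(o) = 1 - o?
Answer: -1520/88541 ≈ -0.017167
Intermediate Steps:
N = -1520 (N = ((1 - 1*0)*40)*(-38) = ((1 + 0)*40)*(-38) = (1*40)*(-38) = 40*(-38) = -1520)
N/r = -1520/88541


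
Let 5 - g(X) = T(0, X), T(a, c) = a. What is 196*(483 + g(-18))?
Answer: 95648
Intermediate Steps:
g(X) = 5 (g(X) = 5 - 1*0 = 5 + 0 = 5)
196*(483 + g(-18)) = 196*(483 + 5) = 196*488 = 95648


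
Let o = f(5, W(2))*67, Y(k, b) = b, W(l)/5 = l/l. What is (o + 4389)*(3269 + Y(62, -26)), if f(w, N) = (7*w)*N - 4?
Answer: 51388578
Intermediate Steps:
W(l) = 5 (W(l) = 5*(l/l) = 5*1 = 5)
f(w, N) = -4 + 7*N*w (f(w, N) = 7*N*w - 4 = -4 + 7*N*w)
o = 11457 (o = (-4 + 7*5*5)*67 = (-4 + 175)*67 = 171*67 = 11457)
(o + 4389)*(3269 + Y(62, -26)) = (11457 + 4389)*(3269 - 26) = 15846*3243 = 51388578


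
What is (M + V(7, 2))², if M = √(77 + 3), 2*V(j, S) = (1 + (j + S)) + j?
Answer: 609/4 + 68*√5 ≈ 304.30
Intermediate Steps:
V(j, S) = ½ + j + S/2 (V(j, S) = ((1 + (j + S)) + j)/2 = ((1 + (S + j)) + j)/2 = ((1 + S + j) + j)/2 = (1 + S + 2*j)/2 = ½ + j + S/2)
M = 4*√5 (M = √80 = 4*√5 ≈ 8.9443)
(M + V(7, 2))² = (4*√5 + (½ + 7 + (½)*2))² = (4*√5 + (½ + 7 + 1))² = (4*√5 + 17/2)² = (17/2 + 4*√5)²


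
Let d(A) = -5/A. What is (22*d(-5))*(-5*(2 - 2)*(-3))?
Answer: 0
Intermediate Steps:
(22*d(-5))*(-5*(2 - 2)*(-3)) = (22*(-5/(-5)))*(-5*(2 - 2)*(-3)) = (22*(-5*(-1/5)))*(-5*0*(-3)) = (22*1)*(0*(-3)) = 22*0 = 0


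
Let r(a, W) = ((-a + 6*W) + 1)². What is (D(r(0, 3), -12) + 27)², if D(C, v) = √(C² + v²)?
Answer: (27 + √130465)² ≈ 1.5070e+5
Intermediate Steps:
r(a, W) = (1 - a + 6*W)²
(D(r(0, 3), -12) + 27)² = (√(((1 - 1*0 + 6*3)²)² + (-12)²) + 27)² = (√(((1 + 0 + 18)²)² + 144) + 27)² = (√((19²)² + 144) + 27)² = (√(361² + 144) + 27)² = (√(130321 + 144) + 27)² = (√130465 + 27)² = (27 + √130465)²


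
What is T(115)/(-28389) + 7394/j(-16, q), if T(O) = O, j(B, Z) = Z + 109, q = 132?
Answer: 209880551/6841749 ≈ 30.676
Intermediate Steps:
j(B, Z) = 109 + Z
T(115)/(-28389) + 7394/j(-16, q) = 115/(-28389) + 7394/(109 + 132) = 115*(-1/28389) + 7394/241 = -115/28389 + 7394*(1/241) = -115/28389 + 7394/241 = 209880551/6841749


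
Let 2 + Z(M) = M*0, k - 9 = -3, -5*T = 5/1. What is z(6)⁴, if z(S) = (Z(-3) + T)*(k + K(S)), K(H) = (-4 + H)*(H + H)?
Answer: 65610000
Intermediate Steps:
T = -1 (T = -1/1 = -1 ≈ -1.0000)
k = 6 (k = 9 - 3 = 6)
Z(M) = -2 (Z(M) = -2 + M*0 = -2 + 0 = -2)
K(H) = 2*H*(-4 + H) (K(H) = (-4 + H)*(2*H) = 2*H*(-4 + H))
z(S) = -18 - 6*S*(-4 + S) (z(S) = (-2 - 1)*(6 + 2*S*(-4 + S)) = -3*(6 + 2*S*(-4 + S)) = -18 - 6*S*(-4 + S))
z(6)⁴ = (-18 - 6*6*(-4 + 6))⁴ = (-18 - 6*6*2)⁴ = (-18 - 72)⁴ = (-90)⁴ = 65610000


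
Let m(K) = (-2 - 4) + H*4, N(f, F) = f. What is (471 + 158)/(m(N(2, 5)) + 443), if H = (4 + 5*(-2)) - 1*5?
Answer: 629/393 ≈ 1.6005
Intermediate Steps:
H = -11 (H = (4 - 10) - 5 = -6 - 5 = -11)
m(K) = -50 (m(K) = (-2 - 4) - 11*4 = -6 - 44 = -50)
(471 + 158)/(m(N(2, 5)) + 443) = (471 + 158)/(-50 + 443) = 629/393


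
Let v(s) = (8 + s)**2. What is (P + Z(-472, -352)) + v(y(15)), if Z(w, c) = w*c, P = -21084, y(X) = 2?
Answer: 145160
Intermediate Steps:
Z(w, c) = c*w
(P + Z(-472, -352)) + v(y(15)) = (-21084 - 352*(-472)) + (8 + 2)**2 = (-21084 + 166144) + 10**2 = 145060 + 100 = 145160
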